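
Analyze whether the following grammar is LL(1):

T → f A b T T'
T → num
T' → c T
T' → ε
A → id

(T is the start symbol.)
No. Predict set conflict for T': { 'c' }

A grammar is LL(1) if for each non-terminal N with multiple productions, the predict sets of those productions are pairwise disjoint, where PREDICT(N → α) = (FIRST(α) \ {ε}) ∪ (FOLLOW(N) if α ⇒* ε).

Relevant sets:
  FOLLOW(T') = { $, 'c' }

For T:
  PREDICT(T → f A b T T') = { 'f' }
  PREDICT(T → num) = { 'num' }
For T':
  PREDICT(T' → c T) = { 'c' }
  PREDICT(T' → ε) = { $, 'c' }
A has a single production, so nothing to check there.

Conflict found: Predict set conflict for T': { 'c' }
The grammar is NOT LL(1).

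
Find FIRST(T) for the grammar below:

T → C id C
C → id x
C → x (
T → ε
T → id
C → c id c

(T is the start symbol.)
FIRST sets of the other non-terminals involved (by the same procedure, iterated to a fixed point):
  FIRST(C) = { 'c', 'id', 'x' }

From T → C id C:
  - C is a non-terminal: add FIRST(C) \ {ε} = { 'c', 'id', 'x' }
    C is not nullable, so stop
From T → ε:
  - ε-production, so ε ∈ FIRST(T)
From T → id:
  - id is a terminal: add 'id' and stop

Collecting: FIRST(T) = { 'c', 'id', 'x', ε }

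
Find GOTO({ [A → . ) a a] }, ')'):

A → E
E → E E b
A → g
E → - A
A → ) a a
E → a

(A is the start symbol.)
GOTO(I, ')') = CLOSURE({ [A → αX.β] : [A → α.Xβ] ∈ I, X = ')' })

Items with dot before ')', with the dot advanced:
  [A → . ) a a] → [A → ) . a a]
Closure adds nothing (no advanced item has the dot before a non-terminal).

GOTO = { [A → ) . a a] }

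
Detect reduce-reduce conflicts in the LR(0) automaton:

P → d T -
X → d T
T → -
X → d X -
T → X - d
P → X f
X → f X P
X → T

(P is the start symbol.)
A reduce-reduce conflict occurs when an LR(0) state has two complete items [A → α .] and [B → β .] — both call for a reduction, and with no lookahead the parser cannot choose between them.

Augment with P' → P and build the canonical LR(0) collection (I0 = CLOSURE({[P' → . P]}), then GOTO on every symbol after a dot until no new states appear). It has 19 states:
  I0: { [P → . X f], [P → . d T -], [P' → . P], [T → . -], [T → . X - d], [X → . T], [X → . d T], [X → . d X -], [X → . f X P] }  — shift
  I1: { [T → - .] }  — reduce
  I2: { [P' → P .] }  — accept
  I3: { [X → T .] }  — reduce
  I4: { [P → X . f], [T → X . - d] }  — shift
  I5: { [P → d . T -], [T → . -], [T → . X - d], [X → . T], [X → . d T], [X → . d X -], [X → . f X P], [X → d . T], [X → d . X -] }  — shift
  I6: { [T → . -], [T → . X - d], [X → . T], [X → . d T], [X → . d X -], [X → . f X P], [X → f . X P] }  — shift
  I7: { [P → . X f], [P → . d T -], [T → . -], [T → . X - d], [T → X . - d], [X → . T], [X → . d T], [X → . d X -], [X → . f X P], [X → f X . P] }  — shift
  I8: { [T → . -], [T → . X - d], [X → . T], [X → . d T], [X → . d X -], [X → . f X P], [X → d . T], [X → d . X -] }  — shift
  I9: { [X → T .], [X → d T .] }  — 2 reduces
  I10: { [T → X . - d], [X → d X . -] }  — shift
  I11: { [T → X - . d], [X → d X - .] }  — shift, reduce
  I12: { [T → X - d .] }  — reduce
  I13: { [T → - .], [T → X - . d] }  — shift, reduce
  I14: { [X → f X P .] }  — reduce
  I15: { [P → d T . -], [X → T .], [X → d T .] }  — shift, 2 reduces
  I16: { [P → d T - .] }  — reduce
  I17: { [T → X - . d] }  — shift
  I18: { [P → X f .] }  — reduce

I9 contains complete items [X → T .], [X → d T .] — reduce-reduce conflict.
I15 contains complete items [X → T .], [X → d T .] — reduce-reduce conflict.

Answer: Yes — I9: [X → T .] vs [X → d T .]; I15: [X → T .] vs [X → d T .]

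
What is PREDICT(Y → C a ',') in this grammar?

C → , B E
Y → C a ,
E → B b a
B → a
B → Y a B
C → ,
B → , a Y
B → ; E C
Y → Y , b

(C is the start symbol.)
{ ',' }

PREDICT(Y → C a ',') = (FIRST(RHS) \ {ε}) ∪ (FOLLOW(Y) if ε ∈ FIRST(RHS), i.e. RHS ⇒* ε)
FIRST(C) = { ',' }
FIRST(C a ',') = { ',' }
ε ∉ FIRST(C a ','), so FOLLOW(Y) is not added.
PREDICT(Y → C a ',') = { ',' }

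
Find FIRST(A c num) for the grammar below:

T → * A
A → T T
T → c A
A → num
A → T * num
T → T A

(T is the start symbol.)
FIRST sets of the non-terminals involved (from the grammar, by fixed-point iteration):
  FIRST(A) = { '*', 'c', 'num' }

To compute FIRST(A c num), process the symbols left to right:
Symbol A is a non-terminal. Add FIRST(A) \ {ε} = { '*', 'c', 'num' }
A is not nullable (ε ∉ FIRST(A)), so stop here.
FIRST(A c num) = { '*', 'c', 'num' }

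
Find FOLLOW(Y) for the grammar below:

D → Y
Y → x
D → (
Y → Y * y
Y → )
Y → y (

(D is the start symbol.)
{ $, '*' }

In D → Y: Y is at the end, add FOLLOW(D)
In Y → Y * y: Y is followed by '*' y, add FIRST('*' y) \ {ε} = { '*' }

The FOLLOW sets referred to above (computed the same way, to a fixed point):
  FOLLOW(D) = { $ }

Taking the union: FOLLOW(Y) = { $, '*' }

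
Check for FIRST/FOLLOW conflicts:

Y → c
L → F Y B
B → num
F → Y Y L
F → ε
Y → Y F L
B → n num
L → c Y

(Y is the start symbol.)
A FIRST/FOLLOW conflict occurs when a non-terminal N has a nullable alternative N → β (β ⇒* ε) and another alternative N → α with FIRST(α) ∩ FOLLOW(N) ≠ ∅: on such a lookahead the parser cannot decide between expanding α and letting N vanish via β.

Nullable non-terminals: F.
FIRST sets used below: FIRST(Y) = { 'c' }

F: nullable alternative(s) F → ε; FOLLOW(F) = { 'c' }
  F → Y Y L: FIRST \ {ε} = { 'c' } — overlaps FOLLOW(F) on { 'c' }: CONFLICT
  F → ε: FIRST \ {ε} = { } — this is the only nullable alternative, skip

B, L, Y have no nullable alternative, so no FIRST/FOLLOW check is needed there.

So the grammar has 1 FIRST/FOLLOW conflict (marked CONFLICT above).

Answer: Yes. F → Y Y L with FOLLOW(F) on { 'c' }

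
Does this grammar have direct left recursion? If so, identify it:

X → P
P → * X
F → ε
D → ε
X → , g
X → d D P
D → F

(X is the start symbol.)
No direct left recursion

X → P: starts with P
P → * X: starts with '*'
F → ε: starts with ε
D → ε: starts with ε
X → , g: starts with ','
X → d D P: starts with d
D → F: starts with F

No direct left recursion found.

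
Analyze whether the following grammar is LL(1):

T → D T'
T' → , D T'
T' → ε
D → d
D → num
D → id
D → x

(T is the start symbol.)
Yes, the grammar is LL(1).

Relevant sets:
  FOLLOW(T') = { $ }

For T':
  PREDICT(T' → ',' D T') = { ',' }
  PREDICT(T' → ε) = { $ }
For D:
  PREDICT(D → d) = { 'd' }
  PREDICT(D → num) = { 'num' }
  PREDICT(D → id) = { 'id' }
  PREDICT(D → x) = { 'x' }
T has a single production, so nothing to check there.

All predict sets are disjoint. The grammar IS LL(1).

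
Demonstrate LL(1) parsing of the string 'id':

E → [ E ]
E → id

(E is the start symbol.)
LL(1) parsing maintains a stack (initially the start symbol over $) and the input. At each step: if the stack top is a terminal, match it against the current input token; if it is a non-terminal N, replace it with the RHS of M[N, lookahead] (the unique production whose predict set contains the lookahead).

Stack is shown with the top on the left.

Stack  Input  Action
--------------------
E $    id $   output E → id
id $   id $   match 'id'
$      $      accept

The string is accepted.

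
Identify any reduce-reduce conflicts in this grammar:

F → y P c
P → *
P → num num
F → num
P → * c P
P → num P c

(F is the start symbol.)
No reduce-reduce conflicts

A reduce-reduce conflict occurs when an LR(0) state has two complete items [A → α .] and [B → β .] — both call for a reduction, and with no lookahead the parser cannot choose between them.

Augment with F' → F and build the canonical LR(0) collection (I0 = CLOSURE({[F' → . F]}), then GOTO on every symbol after a dot until no new states appear). It has 13 states:
  I0: { [F → . num], [F → . y P c], [F' → . F] }  — shift
  I1: { [F' → F .] }  — accept
  I2: { [F → num .] }  — reduce
  I3: { [F → y . P c], [P → . * c P], [P → . *], [P → . num P c], [P → . num num] }  — shift
  I4: { [P → * . c P], [P → * .] }  — shift, reduce
  I5: { [F → y P . c] }  — shift
  I6: { [P → . * c P], [P → . *], [P → . num P c], [P → . num num], [P → num . P c], [P → num . num] }  — shift
  I7: { [P → num P . c] }  — shift
  I8: { [P → . * c P], [P → . *], [P → . num P c], [P → . num num], [P → num . P c], [P → num . num], [P → num num .] }  — shift, reduce
  I9: { [P → num P c .] }  — reduce
  I10: { [F → y P c .] }  — reduce
  I11: { [P → * c . P], [P → . * c P], [P → . *], [P → . num P c], [P → . num num] }  — shift
  I12: { [P → * c P .] }  — reduce

No state contains more than one complete item.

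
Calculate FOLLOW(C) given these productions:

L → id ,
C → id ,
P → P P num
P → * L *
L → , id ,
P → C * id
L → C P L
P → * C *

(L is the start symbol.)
{ '*', 'id' }

In P → C * id: C is followed by '*' id, add FIRST('*' id) \ {ε} = { '*' }
In L → C P L: C is followed by P L, add FIRST(P L) \ {ε} = { '*', 'id' }
In P → * C *: C is followed by '*', add FIRST('*') \ {ε} = { '*' }

Taking the union: FOLLOW(C) = { '*', 'id' }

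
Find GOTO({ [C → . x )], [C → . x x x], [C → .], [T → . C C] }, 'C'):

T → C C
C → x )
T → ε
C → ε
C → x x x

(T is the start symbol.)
GOTO(I, 'C') = CLOSURE({ [A → αX.β] : [A → α.Xβ] ∈ I, X = 'C' })

Items with dot before 'C', with the dot advanced:
  [T → . C C] → [T → C . C]
Closure of the advanced items:
  [T → C . C] has the dot before C: add [C → . x )], [C → .], [C → . x x x]

GOTO = { [C → . x )], [C → . x x x], [C → .], [T → C . C] }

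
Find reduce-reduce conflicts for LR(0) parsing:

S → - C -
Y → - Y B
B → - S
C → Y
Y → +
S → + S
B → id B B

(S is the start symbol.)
No reduce-reduce conflicts

A reduce-reduce conflict occurs when an LR(0) state has two complete items [A → α .] and [B → β .] — both call for a reduction, and with no lookahead the parser cannot choose between them.

Augment with S' → S and build the canonical LR(0) collection (I0 = CLOSURE({[S' → . S]}), then GOTO on every symbol after a dot until no new states appear). It has 17 states:
  I0: { [S → . + S], [S → . - C -], [S' → . S] }  — shift
  I1: { [S → + . S], [S → . + S], [S → . - C -] }  — shift
  I2: { [C → . Y], [S → - . C -], [Y → . +], [Y → . - Y B] }  — shift
  I3: { [S' → S .] }  — accept
  I4: { [Y → + .] }  — reduce
  I5: { [Y → - . Y B], [Y → . +], [Y → . - Y B] }  — shift
  I6: { [S → - C . -] }  — shift
  I7: { [C → Y .] }  — reduce
  I8: { [S → - C - .] }  — reduce
  I9: { [B → . - S], [B → . id B B], [Y → - Y . B] }  — shift
  I10: { [B → - . S], [S → . + S], [S → . - C -] }  — shift
  I11: { [Y → - Y B .] }  — reduce
  I12: { [B → . - S], [B → . id B B], [B → id . B B] }  — shift
  I13: { [B → . - S], [B → . id B B], [B → id B . B] }  — shift
  I14: { [B → id B B .] }  — reduce
  I15: { [B → - S .] }  — reduce
  I16: { [S → + S .] }  — reduce

No state contains more than one complete item.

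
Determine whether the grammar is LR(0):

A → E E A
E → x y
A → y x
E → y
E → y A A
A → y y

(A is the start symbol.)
No. Shift-reduce conflict between [E → y .] and [A → . y x]

A grammar is LR(0) if no state in the canonical LR(0) collection has:
  - both a shift item (dot before a terminal) and a complete item (shift-reduce conflict), or
  - two or more complete items (reduce-reduce conflict; the accept item [A' → A .] counts as a complete item here).

Augment with A' → A and build the canonical LR(0) collection (I0 = CLOSURE({[A' → . A]}), then GOTO on every symbol after a dot until no new states appear). It has 13 states:
  I0: { [A → . E E A], [A → . y x], [A → . y y], [A' → . A], [E → . x y], [E → . y A A], [E → . y] }  — shift
  I1: { [A' → A .] }  — accept
  I2: { [A → E . E A], [E → . x y], [E → . y A A], [E → . y] }  — shift
  I3: { [E → x . y] }  — shift
  I4: { [A → . E E A], [A → . y x], [A → . y y], [A → y . x], [A → y . y], [E → . x y], [E → . y A A], [E → . y], [E → y . A A], [E → y .] }  — shift, reduce
  I5: { [A → . E E A], [A → . y x], [A → . y y], [E → . x y], [E → . y A A], [E → . y], [E → y A . A] }  — shift
  I6: { [A → y x .], [E → x . y] }  — shift, reduce
  I7: { [A → . E E A], [A → . y x], [A → . y y], [A → y . x], [A → y . y], [A → y y .], [E → . x y], [E → . y A A], [E → . y], [E → y . A A], [E → y .] }  — shift, 2 reduces
  I8: { [E → x y .] }  — reduce
  I9: { [E → y A A .] }  — reduce
  I10: { [A → . E E A], [A → . y x], [A → . y y], [A → E E . A], [E → . x y], [E → . y A A], [E → . y] }  — shift
  I11: { [A → . E E A], [A → . y x], [A → . y y], [E → . x y], [E → . y A A], [E → . y], [E → y . A A], [E → y .] }  — shift, reduce
  I12: { [A → E E A .] }  — reduce

Conflict in state I4:
  Shift-reduce conflict between [E → y .] and [A → . y x]
So the grammar is NOT LR(0).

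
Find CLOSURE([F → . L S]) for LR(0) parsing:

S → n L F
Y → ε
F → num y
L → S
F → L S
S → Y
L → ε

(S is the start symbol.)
Start with: [F → . L S]
  [F → . L S] has the dot before L: add [L → . S], [L → .]
  [L → . S] has the dot before S: add [S → . n L F], [S → . Y]
  [S → . Y] has the dot before Y: add [Y → .]
No further items can be added.

CLOSURE = { [F → . L S], [L → . S], [L → .], [S → . Y], [S → . n L F], [Y → .] }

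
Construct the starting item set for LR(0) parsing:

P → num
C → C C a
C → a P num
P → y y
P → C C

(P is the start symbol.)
First, augment the grammar with P' → P
I₀ = CLOSURE({ [P' → . P] }):
  [P' → . P] has the dot before P: add [P → . num], [P → . y y], [P → . C C]
  [P → . C C] has the dot before C: add [C → . C C a], [C → . a P num]
No further items can be added.

I₀ = { [C → . C C a], [C → . a P num], [P → . C C], [P → . num], [P → . y y], [P' → . P] }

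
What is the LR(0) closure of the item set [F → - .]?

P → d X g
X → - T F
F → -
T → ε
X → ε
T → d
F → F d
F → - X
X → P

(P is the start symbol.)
{ [F → - .] }

To compute CLOSURE, for each item [A → α.Bβ] where B is a non-terminal, add [B → .γ] for all productions B → γ; repeat for the newly added items until nothing changes.

Start with: [F → - .]
The dot is at the end, so nothing is added.

CLOSURE = { [F → - .] }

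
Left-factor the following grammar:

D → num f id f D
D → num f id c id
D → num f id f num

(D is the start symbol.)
D → num f id D'
D' → f D''
D'' → D
D'' → num
D' → c id

Left-factoring transforms A → αβ₁ | αβ₂ into A → αA' and A' → β₁ | β₂
(α is the longest common prefix among the alternatives). Repeat until
no nonterminal has two alternatives with a common prefix.

Round 1: D has alternatives sharing prefix 'num f id'. Introduce D': D → num f id D'
  Add: D' → f D
  Add: D' → c id
  Add: D' → f num

Round 2: D' has alternatives sharing prefix 'f'. Introduce D'': D' → f D''
  Add: D'' → D
  Add: D'' → num

No remaining common prefixes — done.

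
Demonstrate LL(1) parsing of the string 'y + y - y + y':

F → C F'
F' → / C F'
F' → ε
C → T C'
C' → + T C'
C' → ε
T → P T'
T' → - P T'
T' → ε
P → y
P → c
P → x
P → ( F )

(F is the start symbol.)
LL(1) parsing maintains a stack (initially the start symbol over $) and the input. At each step: if the stack top is a terminal, match it against the current input token; if it is a non-terminal N, replace it with the RHS of M[N, lookahead] (the unique production whose predict set contains the lookahead).

Stack is shown with the top on the left.

Stack           Input            Action
---------------------------------------
F $             y + y - y + y $  output F → C F'
C F' $          y + y - y + y $  output C → T C'
T C' F' $       y + y - y + y $  output T → P T'
P T' C' F' $    y + y - y + y $  output P → y
y T' C' F' $    y + y - y + y $  match 'y'
T' C' F' $      + y - y + y $    output T' → ε
C' F' $         + y - y + y $    output C' → + T C'
+ T C' F' $     + y - y + y $    match '+'
T C' F' $       y - y + y $      output T → P T'
P T' C' F' $    y - y + y $      output P → y
y T' C' F' $    y - y + y $      match 'y'
T' C' F' $      - y + y $        output T' → - P T'
- P T' C' F' $  - y + y $        match '-'
P T' C' F' $    y + y $          output P → y
y T' C' F' $    y + y $          match 'y'
T' C' F' $      + y $            output T' → ε
C' F' $         + y $            output C' → + T C'
+ T C' F' $     + y $            match '+'
T C' F' $       y $              output T → P T'
P T' C' F' $    y $              output P → y
y T' C' F' $    y $              match 'y'
T' C' F' $      $                output T' → ε
C' F' $         $                output C' → ε
F' $            $                output F' → ε
$               $                accept

The string is accepted.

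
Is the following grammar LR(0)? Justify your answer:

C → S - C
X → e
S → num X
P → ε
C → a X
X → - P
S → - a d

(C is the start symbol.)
Augment with C' → C and build the canonical LR(0) collection (I0 = CLOSURE({[C' → . C]}), then GOTO on every symbol after a dot until no new states appear). It has 15 states:
  I0: { [C → . S - C], [C → . a X], [C' → . C], [S → . - a d], [S → . num X] }  — shift
  I1: { [S → - . a d] }  — shift
  I2: { [C' → C .] }  — accept
  I3: { [C → S . - C] }  — shift
  I4: { [C → a . X], [X → . - P], [X → . e] }  — shift
  I5: { [S → num . X], [X → . - P], [X → . e] }  — shift
  I6: { [P → .], [X → - . P] }  — reduce
  I7: { [S → num X .] }  — reduce
  I8: { [X → e .] }  — reduce
  I9: { [X → - P .] }  — reduce
  I10: { [C → a X .] }  — reduce
  I11: { [C → . S - C], [C → . a X], [C → S - . C], [S → . - a d], [S → . num X] }  — shift
  I12: { [C → S - C .] }  — reduce
  I13: { [S → - a . d] }  — shift
  I14: { [S → - a d .] }  — reduce

Every state is either a pure shift/goto state or contains exactly one complete item and nothing to shift — no conflicts. The grammar is LR(0).

Answer: Yes, the grammar is LR(0)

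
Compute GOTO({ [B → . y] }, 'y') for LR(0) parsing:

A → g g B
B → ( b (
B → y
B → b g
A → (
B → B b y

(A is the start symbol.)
{ [B → y .] }

GOTO(I, 'y') = CLOSURE({ [A → αX.β] : [A → α.Xβ] ∈ I, X = 'y' })

Items with dot before 'y', with the dot advanced:
  [B → . y] → [B → y .]
Closure adds nothing (no advanced item has the dot before a non-terminal).

GOTO = { [B → y .] }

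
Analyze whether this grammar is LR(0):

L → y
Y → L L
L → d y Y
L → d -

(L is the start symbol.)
A grammar is LR(0) if no state in the canonical LR(0) collection has:
  - both a shift item (dot before a terminal) and a complete item (shift-reduce conflict), or
  - two or more complete items (reduce-reduce conflict; the accept item [L' → L .] counts as a complete item here).

Augment with L' → L and build the canonical LR(0) collection (I0 = CLOSURE({[L' → . L]}), then GOTO on every symbol after a dot until no new states appear). It has 9 states:
  I0: { [L → . d -], [L → . d y Y], [L → . y], [L' → . L] }  — shift
  I1: { [L' → L .] }  — accept
  I2: { [L → d . -], [L → d . y Y] }  — shift
  I3: { [L → y .] }  — reduce
  I4: { [L → d - .] }  — reduce
  I5: { [L → . d -], [L → . d y Y], [L → . y], [L → d y . Y], [Y → . L L] }  — shift
  I6: { [L → . d -], [L → . d y Y], [L → . y], [Y → L . L] }  — shift
  I7: { [L → d y Y .] }  — reduce
  I8: { [Y → L L .] }  — reduce

Every state is either a pure shift/goto state or contains exactly one complete item and nothing to shift — no conflicts. The grammar is LR(0).

Answer: Yes, the grammar is LR(0)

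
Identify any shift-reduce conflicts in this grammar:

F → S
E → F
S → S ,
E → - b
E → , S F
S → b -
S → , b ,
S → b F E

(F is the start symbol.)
A shift-reduce conflict occurs when an LR(0) state has both:
  - a complete (reduce) item [A → α .] (dot at the end), and
  - a shift item [B → β . c γ] (dot before a terminal).

Augment with F' → F and build the canonical LR(0) collection (I0 = CLOSURE({[F' → . F]}), then GOTO on every symbol after a dot until no new states appear). It has 20 states:
  I0: { [F → . S], [F' → . F], [S → . , b ,], [S → . S ,], [S → . b -], [S → . b F E] }  — shift
  I1: { [S → , . b ,] }  — shift
  I2: { [F' → F .] }  — accept
  I3: { [F → S .], [S → S . ,] }  — shift, reduce
  I4: { [F → . S], [S → . , b ,], [S → . S ,], [S → . b -], [S → . b F E], [S → b . -], [S → b . F E] }  — shift
  I5: { [S → b - .] }  — reduce
  I6: { [E → . , S F], [E → . - b], [E → . F], [F → . S], [S → . , b ,], [S → . S ,], [S → . b -], [S → . b F E], [S → b F . E] }  — shift
  I7: { [E → , . S F], [S → , . b ,], [S → . , b ,], [S → . S ,], [S → . b -], [S → . b F E] }  — shift
  I8: { [E → - . b] }  — shift
  I9: { [S → b F E .] }  — reduce
  I10: { [E → F .] }  — reduce
  I11: { [E → - b .] }  — reduce
  I12: { [E → , S . F], [F → . S], [S → . , b ,], [S → . S ,], [S → . b -], [S → . b F E], [S → S . ,] }  — shift
  I13: { [F → . S], [S → , b . ,], [S → . , b ,], [S → . S ,], [S → . b -], [S → . b F E], [S → b . -], [S → b . F E] }  — shift
  I14: { [S → , . b ,], [S → , b , .] }  — shift, reduce
  I15: { [S → , b . ,] }  — shift
  I16: { [S → , b , .] }  — reduce
  I17: { [S → , . b ,], [S → S , .] }  — shift, reduce
  I18: { [E → , S F .] }  — reduce
  I19: { [S → S , .] }  — reduce

I3 contains reduce item [F → S .] and shift item [S → S . ,] — shift-reduce conflict.
I14 contains reduce item [S → , b , .] and shift item [S → , . b ,] — shift-reduce conflict.
I17 contains reduce item [S → S , .] and shift item [S → , . b ,] — shift-reduce conflict.

Answer: Yes — I3: [F → S .] vs [S → S . ,]; I14: [S → , b , .] vs [S → , . b ,]; I17: [S → S , .] vs [S → , . b ,]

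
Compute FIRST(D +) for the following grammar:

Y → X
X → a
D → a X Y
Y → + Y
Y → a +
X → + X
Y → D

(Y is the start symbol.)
FIRST sets of the non-terminals involved (from the grammar, by fixed-point iteration):
  FIRST(D) = { 'a' }

To compute FIRST(D +), process the symbols left to right:
Symbol D is a non-terminal. Add FIRST(D) \ {ε} = { 'a' }
D is not nullable (ε ∉ FIRST(D)), so stop here.
FIRST(D +) = { 'a' }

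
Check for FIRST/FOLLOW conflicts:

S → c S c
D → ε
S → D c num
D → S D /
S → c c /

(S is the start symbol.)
Nullable non-terminals: D.
FIRST sets used below: FIRST(S) = { 'c' }

D: nullable alternative(s) D → ε; FOLLOW(D) = { '/', 'c' }
  D → ε: FIRST \ {ε} = { } — this is the only nullable alternative, skip
  D → S D /: FIRST \ {ε} = { 'c' } — overlaps FOLLOW(D) on { 'c' }: CONFLICT

S has no nullable alternative, so no FIRST/FOLLOW check is needed there.

So the grammar has 1 FIRST/FOLLOW conflict (marked CONFLICT above).

Answer: Yes. D → S D '/' with FOLLOW(D) on { 'c' }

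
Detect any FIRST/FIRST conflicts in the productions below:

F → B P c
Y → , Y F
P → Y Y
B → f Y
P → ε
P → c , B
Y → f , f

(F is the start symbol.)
No FIRST/FIRST conflicts.

FIRST sets of the non-terminals at (or reachable through a nullable prefix from) the front of some alternative:
  FIRST(Y) = { ',', 'f' }

Productions for Y:
  Y → , Y F: FIRST = { ',' }
  Y → f , f: FIRST = { 'f' }
Productions for P:
  P → Y Y: FIRST = { ',', 'f' }
  P → ε: FIRST = { ε }
  P → c , B: FIRST = { 'c' }
F, B have only one production, so no FIRST/FIRST conflict is possible there.

All alternatives of each non-terminal have pairwise disjoint FIRST sets.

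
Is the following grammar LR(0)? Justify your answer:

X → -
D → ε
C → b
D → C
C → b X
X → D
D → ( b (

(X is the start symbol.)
Augment with X' → X and build the canonical LR(0) collection (I0 = CLOSURE({[X' → . X]}), then GOTO on every symbol after a dot until no new states appear). It has 10 states:
  I0: { [C → . b X], [C → . b], [D → . ( b (], [D → . C], [D → .], [X → . -], [X → . D], [X' → . X] }  — shift, reduce
  I1: { [D → ( . b (] }  — shift
  I2: { [X → - .] }  — reduce
  I3: { [D → C .] }  — reduce
  I4: { [X → D .] }  — reduce
  I5: { [X' → X .] }  — accept
  I6: { [C → . b X], [C → . b], [C → b . X], [C → b .], [D → . ( b (], [D → . C], [D → .], [X → . -], [X → . D] }  — shift, 2 reduces
  I7: { [C → b X .] }  — reduce
  I8: { [D → ( b . (] }  — shift
  I9: { [D → ( b ( .] }  — reduce

Conflict in state I0:
  Shift-reduce conflict between [D → .] and [C → . b]
So the grammar is NOT LR(0).

Answer: No. Shift-reduce conflict between [D → .] and [C → . b]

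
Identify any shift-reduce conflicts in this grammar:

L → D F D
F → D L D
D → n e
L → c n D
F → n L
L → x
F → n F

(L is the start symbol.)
No shift-reduce conflicts

Augment with L' → L and build the canonical LR(0) collection (I0 = CLOSURE({[L' → . L]}), then GOTO on every symbol after a dot until no new states appear). It has 18 states:
  I0: { [D → . n e], [L → . D F D], [L → . c n D], [L → . x], [L' → . L] }  — shift
  I1: { [D → . n e], [F → . D L D], [F → . n F], [F → . n L], [L → D . F D] }  — shift
  I2: { [L' → L .] }  — accept
  I3: { [L → c . n D] }  — shift
  I4: { [D → n . e] }  — shift
  I5: { [L → x .] }  — reduce
  I6: { [D → n e .] }  — reduce
  I7: { [D → . n e], [L → c n . D] }  — shift
  I8: { [L → c n D .] }  — reduce
  I9: { [D → . n e], [F → D . L D], [L → . D F D], [L → . c n D], [L → . x] }  — shift
  I10: { [D → . n e], [L → D F . D] }  — shift
  I11: { [D → . n e], [D → n . e], [F → . D L D], [F → . n F], [F → . n L], [F → n . F], [F → n . L], [L → . D F D], [L → . c n D], [L → . x] }  — shift
  I12: { [D → . n e], [F → . D L D], [F → . n F], [F → . n L], [F → D . L D], [L → . D F D], [L → . c n D], [L → . x], [L → D . F D] }  — shift
  I13: { [F → n F .] }  — reduce
  I14: { [F → n L .] }  — reduce
  I15: { [D → . n e], [F → D L . D] }  — shift
  I16: { [F → D L D .] }  — reduce
  I17: { [L → D F D .] }  — reduce

No state contains both a complete item and a shift item.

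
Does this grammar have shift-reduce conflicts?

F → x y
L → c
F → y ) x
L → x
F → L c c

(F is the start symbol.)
Yes — I4: [L → x .] vs [F → x . y]

A shift-reduce conflict occurs when an LR(0) state has both:
  - a complete (reduce) item [A → α .] (dot at the end), and
  - a shift item [B → β . c γ] (dot before a terminal).

Augment with F' → F and build the canonical LR(0) collection (I0 = CLOSURE({[F' → . F]}), then GOTO on every symbol after a dot until no new states appear). It has 11 states:
  I0: { [F → . L c c], [F → . x y], [F → . y ) x], [F' → . F], [L → . c], [L → . x] }  — shift
  I1: { [F' → F .] }  — accept
  I2: { [F → L . c c] }  — shift
  I3: { [L → c .] }  — reduce
  I4: { [F → x . y], [L → x .] }  — shift, reduce
  I5: { [F → y . ) x] }  — shift
  I6: { [F → y ) . x] }  — shift
  I7: { [F → y ) x .] }  — reduce
  I8: { [F → x y .] }  — reduce
  I9: { [F → L c . c] }  — shift
  I10: { [F → L c c .] }  — reduce

I4 contains reduce item [L → x .] and shift item [F → x . y] — shift-reduce conflict.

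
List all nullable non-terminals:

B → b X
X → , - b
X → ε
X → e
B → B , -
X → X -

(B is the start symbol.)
{ 'X' }

A non-terminal is nullable if it can derive ε (the empty string): either it has an ε-production, or it has a production whose right-hand side consists entirely of nullable non-terminals.

ε-productions: X → ε
So X is immediately nullable.
No further non-terminal can be added: every production for the remaining non-terminals contains a terminal or a non-nullable non-terminal.
Nullable = { 'X' }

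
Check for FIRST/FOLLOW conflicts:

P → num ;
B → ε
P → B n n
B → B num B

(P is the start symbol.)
A FIRST/FOLLOW conflict occurs when a non-terminal N has a nullable alternative N → β (β ⇒* ε) and another alternative N → α with FIRST(α) ∩ FOLLOW(N) ≠ ∅: on such a lookahead the parser cannot decide between expanding α and letting N vanish via β.

Nullable non-terminals: B.
FIRST sets used below: FIRST(B) = { 'num', ε }

B: nullable alternative(s) B → ε; FOLLOW(B) = { 'n', 'num' }
  B → ε: FIRST \ {ε} = { } — this is the only nullable alternative, skip
  B → B num B: FIRST \ {ε} = { 'num' } — overlaps FOLLOW(B) on { 'num' }: CONFLICT

P has no nullable alternative, so no FIRST/FOLLOW check is needed there.

So the grammar has 1 FIRST/FOLLOW conflict (marked CONFLICT above).

Answer: Yes. B → B num B with FOLLOW(B) on { 'num' }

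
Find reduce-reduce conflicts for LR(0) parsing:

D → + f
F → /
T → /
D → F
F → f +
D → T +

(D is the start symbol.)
A reduce-reduce conflict occurs when an LR(0) state has two complete items [A → α .] and [B → β .] — both call for a reduction, and with no lookahead the parser cannot choose between them.

Augment with D' → D and build the canonical LR(0) collection (I0 = CLOSURE({[D' → . D]}), then GOTO on every symbol after a dot until no new states appear). It has 10 states:
  I0: { [D → . + f], [D → . F], [D → . T +], [D' → . D], [F → . /], [F → . f +], [T → . /] }  — shift
  I1: { [D → + . f] }  — shift
  I2: { [F → / .], [T → / .] }  — 2 reduces
  I3: { [D' → D .] }  — accept
  I4: { [D → F .] }  — reduce
  I5: { [D → T . +] }  — shift
  I6: { [F → f . +] }  — shift
  I7: { [F → f + .] }  — reduce
  I8: { [D → T + .] }  — reduce
  I9: { [D → + f .] }  — reduce

I2 contains complete items [F → / .], [T → / .] — reduce-reduce conflict.

Answer: Yes — I2: [F → / .] vs [T → / .]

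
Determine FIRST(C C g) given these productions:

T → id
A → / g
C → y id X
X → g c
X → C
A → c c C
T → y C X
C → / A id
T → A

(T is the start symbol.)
FIRST sets of the non-terminals involved (from the grammar, by fixed-point iteration):
  FIRST(C) = { '/', 'y' }

To compute FIRST(C C g), process the symbols left to right:
Symbol C is a non-terminal. Add FIRST(C) \ {ε} = { '/', 'y' }
C is not nullable (ε ∉ FIRST(C)), so stop here.
FIRST(C C g) = { '/', 'y' }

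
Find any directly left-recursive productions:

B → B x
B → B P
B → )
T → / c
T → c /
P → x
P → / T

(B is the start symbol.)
Yes, B is left-recursive

B → B x: LEFT RECURSIVE (starts with B)
B → B P: LEFT RECURSIVE (starts with B)
B → ): starts with ')'
T → / c: starts with '/'
T → c /: starts with c
P → x: starts with x
P → / T: starts with '/'

The grammar has direct left recursion on: B.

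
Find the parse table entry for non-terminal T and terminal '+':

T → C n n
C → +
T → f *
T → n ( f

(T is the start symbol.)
T → C n n

To find M[T, '+'], we find productions for T where '+' is in the predict set (PREDICT(N → α) = (FIRST(α) \ {ε}) ∪ (FOLLOW(N) if α ⇒* ε)).

Relevant sets:
  FIRST(C) = { '+' }

T → C n n: PREDICT = { '+' }
  '+' is in predict set, so this production goes in M[T, '+']
T → f *: PREDICT = { 'f' }
T → n ( f: PREDICT = { 'n' }

M[T, '+'] = T → C n n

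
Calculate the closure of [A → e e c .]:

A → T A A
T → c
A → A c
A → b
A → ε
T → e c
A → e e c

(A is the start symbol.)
To compute CLOSURE, for each item [A → α.Bβ] where B is a non-terminal, add [B → .γ] for all productions B → γ; repeat for the newly added items until nothing changes.

Start with: [A → e e c .]
The dot is at the end, so nothing is added.

CLOSURE = { [A → e e c .] }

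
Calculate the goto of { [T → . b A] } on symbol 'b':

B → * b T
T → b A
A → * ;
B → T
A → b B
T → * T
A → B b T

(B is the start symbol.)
GOTO(I, 'b') = CLOSURE({ [A → αX.β] : [A → α.Xβ] ∈ I, X = 'b' })

Items with dot before 'b', with the dot advanced:
  [T → . b A] → [T → b . A]
Closure of the advanced items:
  [T → b . A] has the dot before A: add [A → . * ;], [A → . b B], [A → . B b T]
  [A → . B b T] has the dot before B: add [B → . * b T], [B → . T]
  [B → . T] has the dot before T: add [T → . b A], [T → . * T]

GOTO = { [A → . * ;], [A → . B b T], [A → . b B], [B → . * b T], [B → . T], [T → . * T], [T → . b A], [T → b . A] }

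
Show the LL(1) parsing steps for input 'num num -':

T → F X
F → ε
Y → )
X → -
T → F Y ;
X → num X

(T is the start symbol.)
Stack is shown with the top on the left.

Stack    Input        Action
----------------------------
T $      num num - $  output T → F X
F X $    num num - $  output F → ε
X $      num num - $  output X → num X
num X $  num num - $  match 'num'
X $      num - $      output X → num X
num X $  num - $      match 'num'
X $      - $          output X → -
- $      - $          match '-'
$        $            accept

The string is accepted.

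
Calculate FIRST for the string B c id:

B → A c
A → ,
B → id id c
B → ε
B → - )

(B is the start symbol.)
FIRST sets of the non-terminals involved (from the grammar, by fixed-point iteration):
  FIRST(B) = { ',', '-', 'id', ε }

To compute FIRST(B c id), process the symbols left to right:
Symbol B is a non-terminal. Add FIRST(B) \ {ε} = { ',', '-', 'id' }
B is nullable (ε ∈ FIRST(B)), continue to the next symbol.
Symbol c is a terminal. Add 'c' and stop.
FIRST(B c id) = { ',', '-', 'c', 'id' }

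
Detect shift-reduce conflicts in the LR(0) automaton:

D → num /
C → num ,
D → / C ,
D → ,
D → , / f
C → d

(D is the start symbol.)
A shift-reduce conflict occurs when an LR(0) state has both:
  - a complete (reduce) item [A → α .] (dot at the end), and
  - a shift item [B → β . c γ] (dot before a terminal).

Augment with D' → D and build the canonical LR(0) collection (I0 = CLOSURE({[D' → . D]}), then GOTO on every symbol after a dot until no new states appear). It has 13 states:
  I0: { [D → . , / f], [D → . ,], [D → . / C ,], [D → . num /], [D' → . D] }  — shift
  I1: { [D → , . / f], [D → , .] }  — shift, reduce
  I2: { [C → . d], [C → . num ,], [D → / . C ,] }  — shift
  I3: { [D' → D .] }  — accept
  I4: { [D → num . /] }  — shift
  I5: { [D → num / .] }  — reduce
  I6: { [D → / C . ,] }  — shift
  I7: { [C → d .] }  — reduce
  I8: { [C → num . ,] }  — shift
  I9: { [C → num , .] }  — reduce
  I10: { [D → / C , .] }  — reduce
  I11: { [D → , / . f] }  — shift
  I12: { [D → , / f .] }  — reduce

I1 contains reduce item [D → , .] and shift item [D → , . / f] — shift-reduce conflict.

Answer: Yes — I1: [D → , .] vs [D → , . / f]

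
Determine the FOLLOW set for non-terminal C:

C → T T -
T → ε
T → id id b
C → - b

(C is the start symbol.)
To compute FOLLOW(C), find every occurrence of C on a right-hand side N → α C β: add FIRST(β) \ {ε}, and if β is empty or nullable also add FOLLOW(N). Iterate to a fixed point.

C is the start symbol, so $ ∈ FOLLOW(C).
C does not occur on any right-hand side.

Taking the union: FOLLOW(C) = { $ }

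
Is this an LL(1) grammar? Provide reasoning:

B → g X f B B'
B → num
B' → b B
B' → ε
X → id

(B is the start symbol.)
A grammar is LL(1) if for each non-terminal N with multiple productions, the predict sets of those productions are pairwise disjoint, where PREDICT(N → α) = (FIRST(α) \ {ε}) ∪ (FOLLOW(N) if α ⇒* ε).

Relevant sets:
  FOLLOW(B') = { $, 'b' }

For B:
  PREDICT(B → g X f B B') = { 'g' }
  PREDICT(B → num) = { 'num' }
For B':
  PREDICT(B' → b B) = { 'b' }
  PREDICT(B' → ε) = { $, 'b' }
X has a single production, so nothing to check there.

Conflict found: Predict set conflict for B': { 'b' }
The grammar is NOT LL(1).

Answer: No. Predict set conflict for B': { 'b' }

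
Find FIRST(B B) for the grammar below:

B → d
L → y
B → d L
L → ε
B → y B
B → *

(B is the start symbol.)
FIRST sets of the non-terminals involved (from the grammar, by fixed-point iteration):
  FIRST(B) = { '*', 'd', 'y' }

To compute FIRST(B B), process the symbols left to right:
Symbol B is a non-terminal. Add FIRST(B) \ {ε} = { '*', 'd', 'y' }
B is not nullable (ε ∉ FIRST(B)), so stop here.
FIRST(B B) = { '*', 'd', 'y' }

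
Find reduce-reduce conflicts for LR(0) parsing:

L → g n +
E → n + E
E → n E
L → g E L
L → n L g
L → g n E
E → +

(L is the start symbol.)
Yes — I9: [E → + .] vs [L → g n + .]; I10: [E → n E .] vs [L → g n E .]

A reduce-reduce conflict occurs when an LR(0) state has two complete items [A → α .] and [B → β .] — both call for a reduction, and with no lookahead the parser cannot choose between them.

Augment with L' → L and build the canonical LR(0) collection (I0 = CLOSURE({[L' → . L]}), then GOTO on every symbol after a dot until no new states appear). It has 16 states:
  I0: { [L → . g E L], [L → . g n +], [L → . g n E], [L → . n L g], [L' → . L] }  — shift
  I1: { [L' → L .] }  — accept
  I2: { [E → . +], [E → . n + E], [E → . n E], [L → g . E L], [L → g . n +], [L → g . n E] }  — shift
  I3: { [L → . g E L], [L → . g n +], [L → . g n E], [L → . n L g], [L → n . L g] }  — shift
  I4: { [L → n L . g] }  — shift
  I5: { [L → n L g .] }  — reduce
  I6: { [E → + .] }  — reduce
  I7: { [L → . g E L], [L → . g n +], [L → . g n E], [L → . n L g], [L → g E . L] }  — shift
  I8: { [E → . +], [E → . n + E], [E → . n E], [E → n . + E], [E → n . E], [L → g n . +], [L → g n . E] }  — shift
  I9: { [E → + .], [E → . +], [E → . n + E], [E → . n E], [E → n + . E], [L → g n + .] }  — shift, 2 reduces
  I10: { [E → n E .], [L → g n E .] }  — 2 reduces
  I11: { [E → . +], [E → . n + E], [E → . n E], [E → n . + E], [E → n . E] }  — shift
  I12: { [E → + .], [E → . +], [E → . n + E], [E → . n E], [E → n + . E] }  — shift, reduce
  I13: { [E → n E .] }  — reduce
  I14: { [E → n + E .] }  — reduce
  I15: { [L → g E L .] }  — reduce

I9 contains complete items [E → + .], [L → g n + .] — reduce-reduce conflict.
I10 contains complete items [E → n E .], [L → g n E .] — reduce-reduce conflict.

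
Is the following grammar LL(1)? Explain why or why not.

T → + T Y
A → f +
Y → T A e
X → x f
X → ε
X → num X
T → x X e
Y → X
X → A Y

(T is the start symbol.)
No. Predict set conflict for Y: { '+', 'x' }

A grammar is LL(1) if for each non-terminal N with multiple productions, the predict sets of those productions are pairwise disjoint, where PREDICT(N → α) = (FIRST(α) \ {ε}) ∪ (FOLLOW(N) if α ⇒* ε).

Relevant sets:
  FIRST(T) = { '+', 'x' }
  FIRST(X) = { 'f', 'num', 'x', ε }
  FIRST(A) = { 'f' }
  FOLLOW(Y) = { $, '+', 'e', 'f', 'num', 'x' }
  FOLLOW(X) = { $, '+', 'e', 'f', 'num', 'x' }

For T:
  PREDICT(T → '+' T Y) = { '+' }
  PREDICT(T → x X e) = { 'x' }
For Y:
  PREDICT(Y → T A e) = { '+', 'x' }
  PREDICT(Y → X) = { $, '+', 'e', 'f', 'num', 'x' }
For X:
  PREDICT(X → x f) = { 'x' }
  PREDICT(X → ε) = { $, '+', 'e', 'f', 'num', 'x' }
  PREDICT(X → num X) = { 'num' }
  PREDICT(X → A Y) = { 'f' }
A has a single production, so nothing to check there.

Conflict found: Predict set conflict for Y: { '+', 'x' }
The grammar is NOT LL(1).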